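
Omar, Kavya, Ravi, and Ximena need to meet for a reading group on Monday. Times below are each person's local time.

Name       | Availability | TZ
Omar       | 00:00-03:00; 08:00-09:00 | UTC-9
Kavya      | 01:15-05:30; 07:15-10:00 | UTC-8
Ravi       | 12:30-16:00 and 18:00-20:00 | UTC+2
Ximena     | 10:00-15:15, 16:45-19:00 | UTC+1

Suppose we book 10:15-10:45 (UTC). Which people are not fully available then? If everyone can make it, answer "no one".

Ravi

Omar in UTC: 09:00-12:00, 17:00-18:00 (add 9h to convert from UTC-9).
Kavya in UTC: 09:15-13:30, 15:15-18:00 (add 8h to convert from UTC-8).
Ravi in UTC: 10:30-14:00, 16:00-18:00 (subtract 2h to convert from UTC+2).
Ximena in UTC: 09:00-14:15, 15:45-18:00 (subtract 1h to convert from UTC+1).
Omar: free for 10:15-10:45. Kavya: free for 10:15-10:45. Ravi: not fully free for 10:15-10:45. Ximena: free for 10:15-10:45.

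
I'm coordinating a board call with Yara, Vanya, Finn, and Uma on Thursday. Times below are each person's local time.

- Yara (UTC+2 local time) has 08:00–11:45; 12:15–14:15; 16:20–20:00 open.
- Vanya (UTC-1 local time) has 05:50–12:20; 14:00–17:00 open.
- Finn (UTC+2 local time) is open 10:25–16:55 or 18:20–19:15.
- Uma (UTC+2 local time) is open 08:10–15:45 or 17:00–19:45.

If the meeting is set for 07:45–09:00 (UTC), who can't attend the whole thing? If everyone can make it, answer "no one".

Yara in UTC: 06:00-09:45, 10:15-12:15, 14:20-18:00 (subtract 2h to convert from UTC+2).
Vanya in UTC: 06:50-13:20, 15:00-18:00 (add 1h to convert from UTC-1).
Finn in UTC: 08:25-14:55, 16:20-17:15 (subtract 2h to convert from UTC+2).
Uma in UTC: 06:10-13:45, 15:00-17:45 (subtract 2h to convert from UTC+2).
Yara: free for 07:45-09:00. Vanya: free for 07:45-09:00. Finn: not fully free for 07:45-09:00. Uma: free for 07:45-09:00.

Finn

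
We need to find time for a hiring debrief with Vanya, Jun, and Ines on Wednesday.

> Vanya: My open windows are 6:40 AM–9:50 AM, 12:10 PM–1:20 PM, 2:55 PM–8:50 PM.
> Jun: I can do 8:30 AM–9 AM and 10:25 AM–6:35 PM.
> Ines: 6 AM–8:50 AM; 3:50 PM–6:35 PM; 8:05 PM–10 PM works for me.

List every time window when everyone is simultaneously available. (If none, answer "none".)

Vanya ∩ Jun: 08:30-09:00, 12:10-13:20, 14:55-18:35.
Vanya ∩ Jun ∩ Ines: 08:30-08:50, 15:50-18:35.

08:30-08:50, 15:50-18:35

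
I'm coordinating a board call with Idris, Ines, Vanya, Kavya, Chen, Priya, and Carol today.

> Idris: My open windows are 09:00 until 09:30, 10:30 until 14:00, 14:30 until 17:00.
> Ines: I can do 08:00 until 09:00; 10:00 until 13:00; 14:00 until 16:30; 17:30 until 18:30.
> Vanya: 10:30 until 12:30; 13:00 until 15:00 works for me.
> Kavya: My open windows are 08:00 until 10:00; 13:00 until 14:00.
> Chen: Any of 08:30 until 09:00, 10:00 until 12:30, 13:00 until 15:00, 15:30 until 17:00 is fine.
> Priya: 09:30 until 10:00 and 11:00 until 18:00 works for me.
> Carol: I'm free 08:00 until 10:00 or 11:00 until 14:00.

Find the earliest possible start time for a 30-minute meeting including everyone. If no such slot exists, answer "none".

none

Idris ∩ Ines: 10:30-13:00, 14:30-16:30.
Idris ∩ Ines ∩ Vanya: 10:30-12:30, 14:30-15:00.
Idris ∩ Ines ∩ Vanya ∩ Kavya: ∅.
Idris ∩ Ines ∩ Vanya ∩ Kavya ∩ Chen: ∅.
Idris ∩ Ines ∩ Vanya ∩ Kavya ∩ Chen ∩ Priya: ∅.
Idris ∩ Ines ∩ Vanya ∩ Kavya ∩ Chen ∩ Priya ∩ Carol: ∅.
There is no time when everyone is free.
No common window is at least 30 minutes long.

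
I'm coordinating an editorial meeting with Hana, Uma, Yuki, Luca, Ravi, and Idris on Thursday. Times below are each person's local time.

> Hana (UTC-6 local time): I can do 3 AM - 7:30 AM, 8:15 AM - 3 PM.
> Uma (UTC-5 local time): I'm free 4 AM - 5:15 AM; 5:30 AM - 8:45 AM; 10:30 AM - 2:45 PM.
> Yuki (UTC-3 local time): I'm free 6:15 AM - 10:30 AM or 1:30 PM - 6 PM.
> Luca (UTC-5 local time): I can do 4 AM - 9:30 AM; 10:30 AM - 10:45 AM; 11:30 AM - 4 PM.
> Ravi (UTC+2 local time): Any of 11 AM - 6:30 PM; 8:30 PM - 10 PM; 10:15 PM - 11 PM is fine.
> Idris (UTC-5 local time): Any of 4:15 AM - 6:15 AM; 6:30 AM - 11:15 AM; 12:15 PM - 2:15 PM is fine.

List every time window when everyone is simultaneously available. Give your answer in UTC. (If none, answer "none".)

09:15-10:15, 10:30-11:15, 11:30-13:30, 18:30-19:15

Hana in UTC: 09:00-13:30, 14:15-21:00 (add 6h to convert from UTC-6).
Uma in UTC: 09:00-10:15, 10:30-13:45, 15:30-19:45 (add 5h to convert from UTC-5).
Yuki in UTC: 09:15-13:30, 16:30-21:00 (add 3h to convert from UTC-3).
Luca in UTC: 09:00-14:30, 15:30-15:45, 16:30-21:00 (add 5h to convert from UTC-5).
Ravi in UTC: 09:00-16:30, 18:30-20:00, 20:15-21:00 (subtract 2h to convert from UTC+2).
Idris in UTC: 09:15-11:15, 11:30-16:15, 17:15-19:15 (add 5h to convert from UTC-5).
Hana ∩ Uma: 09:00-10:15, 10:30-13:30, 15:30-19:45.
Hana ∩ Uma ∩ Yuki: 09:15-10:15, 10:30-13:30, 16:30-19:45.
Hana ∩ Uma ∩ Yuki ∩ Luca: 09:15-10:15, 10:30-13:30, 16:30-19:45.
Hana ∩ Uma ∩ Yuki ∩ Luca ∩ Ravi: 09:15-10:15, 10:30-13:30, 18:30-19:45.
Hana ∩ Uma ∩ Yuki ∩ Luca ∩ Ravi ∩ Idris: 09:15-10:15, 10:30-11:15, 11:30-13:30, 18:30-19:15.
Those are the intersection windows.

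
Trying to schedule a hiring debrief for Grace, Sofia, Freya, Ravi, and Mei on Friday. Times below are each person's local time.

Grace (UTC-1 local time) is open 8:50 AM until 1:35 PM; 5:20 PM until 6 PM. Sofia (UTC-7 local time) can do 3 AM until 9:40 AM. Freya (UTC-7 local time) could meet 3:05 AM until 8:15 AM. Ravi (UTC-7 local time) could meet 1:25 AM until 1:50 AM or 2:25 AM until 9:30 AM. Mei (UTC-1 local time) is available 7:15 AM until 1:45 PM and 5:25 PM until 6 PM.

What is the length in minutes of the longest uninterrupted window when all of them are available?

270

Grace in UTC: 09:50-14:35, 18:20-19:00 (add 1h to convert from UTC-1).
Sofia in UTC: 10:00-16:40 (add 7h to convert from UTC-7).
Freya in UTC: 10:05-15:15 (add 7h to convert from UTC-7).
Ravi in UTC: 08:25-08:50, 09:25-16:30 (add 7h to convert from UTC-7).
Mei in UTC: 08:15-14:45, 18:25-19:00 (add 1h to convert from UTC-1).
Grace ∩ Sofia: 10:00-14:35.
Grace ∩ Sofia ∩ Freya: 10:05-14:35.
Grace ∩ Sofia ∩ Freya ∩ Ravi: 10:05-14:35.
Grace ∩ Sofia ∩ Freya ∩ Ravi ∩ Mei: 10:05-14:35.
The longest is 10:05-14:35 at 270 minutes.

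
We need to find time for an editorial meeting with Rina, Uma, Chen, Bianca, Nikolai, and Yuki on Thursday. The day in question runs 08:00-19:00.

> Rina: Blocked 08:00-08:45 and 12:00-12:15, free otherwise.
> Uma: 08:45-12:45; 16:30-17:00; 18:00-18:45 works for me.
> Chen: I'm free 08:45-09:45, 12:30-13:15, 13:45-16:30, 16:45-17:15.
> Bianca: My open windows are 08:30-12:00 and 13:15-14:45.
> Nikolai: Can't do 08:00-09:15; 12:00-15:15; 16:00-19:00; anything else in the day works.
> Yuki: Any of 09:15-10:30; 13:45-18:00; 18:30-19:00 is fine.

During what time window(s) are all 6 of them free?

Rina free: 08:45-12:00, 12:15-19:00 (invert busy blocks within the working day).
Uma free: 08:45-12:45, 16:30-17:00, 18:00-18:45.
Chen free: 08:45-09:45, 12:30-13:15, 13:45-16:30, 16:45-17:15.
Bianca free: 08:30-12:00, 13:15-14:45.
Nikolai free: 09:15-12:00, 15:15-16:00 (invert busy blocks within the working day).
Yuki free: 09:15-10:30, 13:45-18:00, 18:30-19:00.
Rina ∩ Uma: 08:45-12:00, 12:15-12:45, 16:30-17:00, 18:00-18:45.
Rina ∩ Uma ∩ Chen: 08:45-09:45, 12:30-12:45, 16:45-17:00.
Rina ∩ Uma ∩ Chen ∩ Bianca: 08:45-09:45.
Rina ∩ Uma ∩ Chen ∩ Bianca ∩ Nikolai: 09:15-09:45.
Rina ∩ Uma ∩ Chen ∩ Bianca ∩ Nikolai ∩ Yuki: 09:15-09:45.

09:15-09:45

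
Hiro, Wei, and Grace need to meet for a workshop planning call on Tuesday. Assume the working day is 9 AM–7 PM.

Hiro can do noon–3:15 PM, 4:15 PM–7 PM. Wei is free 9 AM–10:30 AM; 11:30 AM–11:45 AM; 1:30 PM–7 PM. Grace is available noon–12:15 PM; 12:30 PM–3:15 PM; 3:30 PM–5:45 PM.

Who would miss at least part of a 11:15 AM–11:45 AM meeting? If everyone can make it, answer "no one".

Hiro: not fully free for 11:15-11:45. Wei: not fully free for 11:15-11:45. Grace: not fully free for 11:15-11:45.

Grace, Hiro, Wei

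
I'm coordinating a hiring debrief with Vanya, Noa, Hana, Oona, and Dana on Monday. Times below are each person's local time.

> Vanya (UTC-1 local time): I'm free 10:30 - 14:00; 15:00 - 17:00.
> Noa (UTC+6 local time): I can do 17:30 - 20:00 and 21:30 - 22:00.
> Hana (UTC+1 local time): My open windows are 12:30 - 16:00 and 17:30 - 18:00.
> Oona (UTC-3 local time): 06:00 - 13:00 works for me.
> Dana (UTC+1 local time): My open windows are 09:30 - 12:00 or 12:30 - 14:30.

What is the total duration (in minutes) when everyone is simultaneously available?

Vanya in UTC: 11:30-15:00, 16:00-18:00 (add 1h to convert from UTC-1).
Noa in UTC: 11:30-14:00, 15:30-16:00 (subtract 6h to convert from UTC+6).
Hana in UTC: 11:30-15:00, 16:30-17:00 (subtract 1h to convert from UTC+1).
Oona in UTC: 09:00-16:00 (add 3h to convert from UTC-3).
Dana in UTC: 08:30-11:00, 11:30-13:30 (subtract 1h to convert from UTC+1).
Vanya ∩ Noa: 11:30-14:00.
Vanya ∩ Noa ∩ Hana: 11:30-14:00.
Vanya ∩ Noa ∩ Hana ∩ Oona: 11:30-14:00.
Vanya ∩ Noa ∩ Hana ∩ Oona ∩ Dana: 11:30-13:30.
That's a single block of 120 minutes.

120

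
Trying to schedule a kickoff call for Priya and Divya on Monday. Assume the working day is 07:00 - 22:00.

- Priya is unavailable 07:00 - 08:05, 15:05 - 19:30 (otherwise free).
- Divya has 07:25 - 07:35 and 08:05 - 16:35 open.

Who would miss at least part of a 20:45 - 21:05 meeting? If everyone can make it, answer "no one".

Divya

Priya free: 08:05-15:05, 19:30-22:00 (invert busy blocks within the working day).
Divya free: 07:25-07:35, 08:05-16:35.
Priya: free for 20:45-21:05. Divya: not fully free for 20:45-21:05.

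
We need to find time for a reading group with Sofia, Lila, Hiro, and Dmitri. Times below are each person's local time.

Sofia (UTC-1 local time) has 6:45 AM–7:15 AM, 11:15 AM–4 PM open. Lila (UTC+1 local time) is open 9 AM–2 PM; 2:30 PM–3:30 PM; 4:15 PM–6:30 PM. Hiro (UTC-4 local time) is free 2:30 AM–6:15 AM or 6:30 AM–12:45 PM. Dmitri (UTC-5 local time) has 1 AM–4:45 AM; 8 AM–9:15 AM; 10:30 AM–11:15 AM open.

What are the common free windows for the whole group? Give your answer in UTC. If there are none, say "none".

08:00-08:15, 13:30-14:15, 15:30-16:15

Sofia in UTC: 07:45-08:15, 12:15-17:00 (add 1h to convert from UTC-1).
Lila in UTC: 08:00-13:00, 13:30-14:30, 15:15-17:30 (subtract 1h to convert from UTC+1).
Hiro in UTC: 06:30-10:15, 10:30-16:45 (add 4h to convert from UTC-4).
Dmitri in UTC: 06:00-09:45, 13:00-14:15, 15:30-16:15 (add 5h to convert from UTC-5).
Sofia ∩ Lila: 08:00-08:15, 12:15-13:00, 13:30-14:30, 15:15-17:00.
Sofia ∩ Lila ∩ Hiro: 08:00-08:15, 12:15-13:00, 13:30-14:30, 15:15-16:45.
Sofia ∩ Lila ∩ Hiro ∩ Dmitri: 08:00-08:15, 13:30-14:15, 15:30-16:15.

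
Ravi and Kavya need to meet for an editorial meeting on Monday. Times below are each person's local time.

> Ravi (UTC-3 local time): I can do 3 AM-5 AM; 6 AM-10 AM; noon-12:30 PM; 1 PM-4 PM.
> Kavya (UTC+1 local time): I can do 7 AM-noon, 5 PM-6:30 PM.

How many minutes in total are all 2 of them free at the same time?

330

Ravi in UTC: 06:00-08:00, 09:00-13:00, 15:00-15:30, 16:00-19:00 (add 3h to convert from UTC-3).
Kavya in UTC: 06:00-11:00, 16:00-17:30 (subtract 1h to convert from UTC+1).
Ravi ∩ Kavya: 06:00-08:00, 09:00-11:00, 16:00-17:30.
Summing the common windows: 120 + 120 + 90 = 330 minutes.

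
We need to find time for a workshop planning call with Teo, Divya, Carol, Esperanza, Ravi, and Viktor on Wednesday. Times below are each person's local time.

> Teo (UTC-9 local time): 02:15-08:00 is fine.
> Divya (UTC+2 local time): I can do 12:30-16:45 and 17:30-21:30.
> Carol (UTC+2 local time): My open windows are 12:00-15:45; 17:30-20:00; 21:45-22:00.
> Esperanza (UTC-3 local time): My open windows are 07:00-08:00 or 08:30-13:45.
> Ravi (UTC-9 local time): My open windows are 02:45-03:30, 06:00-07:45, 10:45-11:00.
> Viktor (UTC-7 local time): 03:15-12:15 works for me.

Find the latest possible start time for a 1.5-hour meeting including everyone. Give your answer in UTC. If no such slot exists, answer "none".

none

Teo in UTC: 11:15-17:00 (add 9h to convert from UTC-9).
Divya in UTC: 10:30-14:45, 15:30-19:30 (subtract 2h to convert from UTC+2).
Carol in UTC: 10:00-13:45, 15:30-18:00, 19:45-20:00 (subtract 2h to convert from UTC+2).
Esperanza in UTC: 10:00-11:00, 11:30-16:45 (add 3h to convert from UTC-3).
Ravi in UTC: 11:45-12:30, 15:00-16:45, 19:45-20:00 (add 9h to convert from UTC-9).
Viktor in UTC: 10:15-19:15 (add 7h to convert from UTC-7).
Teo ∩ Divya: 11:15-14:45, 15:30-17:00.
Teo ∩ Divya ∩ Carol: 11:15-13:45, 15:30-17:00.
Teo ∩ Divya ∩ Carol ∩ Esperanza: 11:30-13:45, 15:30-16:45.
Teo ∩ Divya ∩ Carol ∩ Esperanza ∩ Ravi: 11:45-12:30, 15:30-16:45.
Teo ∩ Divya ∩ Carol ∩ Esperanza ∩ Ravi ∩ Viktor: 11:45-12:30, 15:30-16:45.
Those are the intersection windows.
No common window is at least 90 minutes long.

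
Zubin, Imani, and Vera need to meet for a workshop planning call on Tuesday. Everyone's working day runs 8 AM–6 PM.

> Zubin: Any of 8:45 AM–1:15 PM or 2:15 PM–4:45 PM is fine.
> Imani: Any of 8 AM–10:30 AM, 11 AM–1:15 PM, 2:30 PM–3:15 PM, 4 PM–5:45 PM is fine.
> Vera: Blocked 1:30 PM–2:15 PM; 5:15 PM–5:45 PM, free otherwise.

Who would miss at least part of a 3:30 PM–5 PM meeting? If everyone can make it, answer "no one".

Imani, Zubin

Zubin free: 08:45-13:15, 14:15-16:45.
Imani free: 08:00-10:30, 11:00-13:15, 14:30-15:15, 16:00-17:45.
Vera free: 08:00-13:30, 14:15-17:15, 17:45-18:00 (invert busy blocks within the working day).
Zubin: not fully free for 15:30-17:00. Imani: not fully free for 15:30-17:00. Vera: free for 15:30-17:00.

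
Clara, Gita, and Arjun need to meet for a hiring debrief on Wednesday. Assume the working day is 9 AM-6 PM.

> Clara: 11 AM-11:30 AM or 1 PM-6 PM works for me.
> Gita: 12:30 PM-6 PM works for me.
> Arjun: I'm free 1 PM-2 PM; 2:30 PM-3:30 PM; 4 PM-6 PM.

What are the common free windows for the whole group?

13:00-14:00, 14:30-15:30, 16:00-18:00

Clara ∩ Gita: 13:00-18:00.
Clara ∩ Gita ∩ Arjun: 13:00-14:00, 14:30-15:30, 16:00-18:00.
Those are the intersection windows.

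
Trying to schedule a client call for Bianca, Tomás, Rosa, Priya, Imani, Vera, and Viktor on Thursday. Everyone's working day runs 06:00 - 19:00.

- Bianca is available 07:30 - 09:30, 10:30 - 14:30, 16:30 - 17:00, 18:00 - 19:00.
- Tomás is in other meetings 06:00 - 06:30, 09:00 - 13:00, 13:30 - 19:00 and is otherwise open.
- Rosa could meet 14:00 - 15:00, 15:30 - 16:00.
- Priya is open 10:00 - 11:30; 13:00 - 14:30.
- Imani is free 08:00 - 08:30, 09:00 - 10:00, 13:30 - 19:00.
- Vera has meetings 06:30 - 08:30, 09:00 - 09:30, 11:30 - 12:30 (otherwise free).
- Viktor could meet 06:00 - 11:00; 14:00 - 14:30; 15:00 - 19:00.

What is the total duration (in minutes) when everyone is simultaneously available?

0

Bianca free: 07:30-09:30, 10:30-14:30, 16:30-17:00, 18:00-19:00.
Tomás free: 06:30-09:00, 13:00-13:30 (invert busy blocks within the working day).
Rosa free: 14:00-15:00, 15:30-16:00.
Priya free: 10:00-11:30, 13:00-14:30.
Imani free: 08:00-08:30, 09:00-10:00, 13:30-19:00.
Vera free: 06:00-06:30, 08:30-09:00, 09:30-11:30, 12:30-19:00 (invert busy blocks within the working day).
Viktor free: 06:00-11:00, 14:00-14:30, 15:00-19:00.
Bianca ∩ Tomás: 07:30-09:00, 13:00-13:30.
Bianca ∩ Tomás ∩ Rosa: ∅.
Bianca ∩ Tomás ∩ Rosa ∩ Priya: ∅.
Bianca ∩ Tomás ∩ Rosa ∩ Priya ∩ Imani: ∅.
Bianca ∩ Tomás ∩ Rosa ∩ Priya ∩ Imani ∩ Vera: ∅.
Bianca ∩ Tomás ∩ Rosa ∩ Priya ∩ Imani ∩ Vera ∩ Viktor: ∅.
There is no time when everyone is free.
There is no common window, so the total is 0 minutes.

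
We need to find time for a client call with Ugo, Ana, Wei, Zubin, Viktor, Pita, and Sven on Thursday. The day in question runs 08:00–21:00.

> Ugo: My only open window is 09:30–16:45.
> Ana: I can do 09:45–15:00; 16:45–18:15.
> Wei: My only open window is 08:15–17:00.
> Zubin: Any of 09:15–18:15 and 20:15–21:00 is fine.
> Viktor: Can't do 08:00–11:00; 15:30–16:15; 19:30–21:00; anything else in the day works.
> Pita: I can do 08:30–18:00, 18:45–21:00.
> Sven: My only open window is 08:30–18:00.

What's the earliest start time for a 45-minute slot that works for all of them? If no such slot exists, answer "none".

Ugo free: 09:30-16:45.
Ana free: 09:45-15:00, 16:45-18:15.
Wei free: 08:15-17:00.
Zubin free: 09:15-18:15, 20:15-21:00.
Viktor free: 11:00-15:30, 16:15-19:30 (invert busy blocks within the working day).
Pita free: 08:30-18:00, 18:45-21:00.
Sven free: 08:30-18:00.
Ugo ∩ Ana: 09:45-15:00.
Ugo ∩ Ana ∩ Wei: 09:45-15:00.
Ugo ∩ Ana ∩ Wei ∩ Zubin: 09:45-15:00.
Ugo ∩ Ana ∩ Wei ∩ Zubin ∩ Viktor: 11:00-15:00.
Ugo ∩ Ana ∩ Wei ∩ Zubin ∩ Viktor ∩ Pita: 11:00-15:00.
Ugo ∩ Ana ∩ Wei ∩ Zubin ∩ Viktor ∩ Pita ∩ Sven: 11:00-15:00.
So the common availability across everyone is 11:00-15:00.
The first common window of at least 45 minutes is 11:00-15:00, so the earliest start is 11:00.

11:00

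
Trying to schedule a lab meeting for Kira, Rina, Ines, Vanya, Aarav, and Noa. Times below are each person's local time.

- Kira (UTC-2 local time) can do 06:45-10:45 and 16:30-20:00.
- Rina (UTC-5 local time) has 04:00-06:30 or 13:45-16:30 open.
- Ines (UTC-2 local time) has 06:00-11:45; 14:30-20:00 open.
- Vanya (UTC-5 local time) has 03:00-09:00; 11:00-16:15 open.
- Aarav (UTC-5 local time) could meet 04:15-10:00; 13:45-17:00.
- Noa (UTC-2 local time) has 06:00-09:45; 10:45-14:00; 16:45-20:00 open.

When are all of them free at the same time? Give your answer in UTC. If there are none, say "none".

09:15-11:30, 18:45-21:15

Kira in UTC: 08:45-12:45, 18:30-22:00 (add 2h to convert from UTC-2).
Rina in UTC: 09:00-11:30, 18:45-21:30 (add 5h to convert from UTC-5).
Ines in UTC: 08:00-13:45, 16:30-22:00 (add 2h to convert from UTC-2).
Vanya in UTC: 08:00-14:00, 16:00-21:15 (add 5h to convert from UTC-5).
Aarav in UTC: 09:15-15:00, 18:45-22:00 (add 5h to convert from UTC-5).
Noa in UTC: 08:00-11:45, 12:45-16:00, 18:45-22:00 (add 2h to convert from UTC-2).
Kira ∩ Rina: 09:00-11:30, 18:45-21:30.
Kira ∩ Rina ∩ Ines: 09:00-11:30, 18:45-21:30.
Kira ∩ Rina ∩ Ines ∩ Vanya: 09:00-11:30, 18:45-21:15.
Kira ∩ Rina ∩ Ines ∩ Vanya ∩ Aarav: 09:15-11:30, 18:45-21:15.
Kira ∩ Rina ∩ Ines ∩ Vanya ∩ Aarav ∩ Noa: 09:15-11:30, 18:45-21:15.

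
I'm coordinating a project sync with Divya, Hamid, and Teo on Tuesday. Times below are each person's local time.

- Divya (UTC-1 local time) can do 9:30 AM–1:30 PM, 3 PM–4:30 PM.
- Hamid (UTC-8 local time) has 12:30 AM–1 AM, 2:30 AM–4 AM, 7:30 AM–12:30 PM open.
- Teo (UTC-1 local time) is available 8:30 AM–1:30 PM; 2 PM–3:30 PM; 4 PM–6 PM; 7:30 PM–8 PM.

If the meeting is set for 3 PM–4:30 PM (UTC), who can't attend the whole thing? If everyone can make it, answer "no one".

Divya in UTC: 10:30-14:30, 16:00-17:30 (add 1h to convert from UTC-1).
Hamid in UTC: 08:30-09:00, 10:30-12:00, 15:30-20:30 (add 8h to convert from UTC-8).
Teo in UTC: 09:30-14:30, 15:00-16:30, 17:00-19:00, 20:30-21:00 (add 1h to convert from UTC-1).
Divya: not fully free for 15:00-16:30. Hamid: not fully free for 15:00-16:30. Teo: free for 15:00-16:30.

Divya, Hamid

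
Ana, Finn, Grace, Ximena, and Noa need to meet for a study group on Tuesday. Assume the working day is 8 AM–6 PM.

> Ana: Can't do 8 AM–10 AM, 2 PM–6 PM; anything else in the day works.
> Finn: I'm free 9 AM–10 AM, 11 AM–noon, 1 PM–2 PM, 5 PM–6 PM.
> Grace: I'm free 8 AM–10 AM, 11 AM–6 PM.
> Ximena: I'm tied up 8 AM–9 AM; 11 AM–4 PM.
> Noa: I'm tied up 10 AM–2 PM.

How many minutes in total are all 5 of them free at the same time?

Ana free: 10:00-14:00 (invert busy blocks within the working day).
Finn free: 09:00-10:00, 11:00-12:00, 13:00-14:00, 17:00-18:00.
Grace free: 08:00-10:00, 11:00-18:00.
Ximena free: 09:00-11:00, 16:00-18:00 (invert busy blocks within the working day).
Noa free: 08:00-10:00, 14:00-18:00 (invert busy blocks within the working day).
Ana ∩ Finn: 11:00-12:00, 13:00-14:00.
Ana ∩ Finn ∩ Grace: 11:00-12:00, 13:00-14:00.
Ana ∩ Finn ∩ Grace ∩ Ximena: ∅.
Ana ∩ Finn ∩ Grace ∩ Ximena ∩ Noa: ∅.
There is no time when everyone is free.
There is no common window, so the total is 0 minutes.

0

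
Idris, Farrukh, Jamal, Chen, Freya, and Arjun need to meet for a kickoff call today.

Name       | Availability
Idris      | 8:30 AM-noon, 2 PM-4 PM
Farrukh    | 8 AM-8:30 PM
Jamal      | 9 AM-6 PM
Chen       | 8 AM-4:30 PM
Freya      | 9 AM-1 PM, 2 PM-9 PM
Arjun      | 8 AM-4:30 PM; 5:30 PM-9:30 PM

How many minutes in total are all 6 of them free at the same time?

Idris ∩ Farrukh: 08:30-12:00, 14:00-16:00.
Idris ∩ Farrukh ∩ Jamal: 09:00-12:00, 14:00-16:00.
Idris ∩ Farrukh ∩ Jamal ∩ Chen: 09:00-12:00, 14:00-16:00.
Idris ∩ Farrukh ∩ Jamal ∩ Chen ∩ Freya: 09:00-12:00, 14:00-16:00.
Idris ∩ Farrukh ∩ Jamal ∩ Chen ∩ Freya ∩ Arjun: 09:00-12:00, 14:00-16:00.
So the common availability across everyone is 09:00-12:00, 14:00-16:00.
Summing the common windows: 180 + 120 = 300 minutes.

300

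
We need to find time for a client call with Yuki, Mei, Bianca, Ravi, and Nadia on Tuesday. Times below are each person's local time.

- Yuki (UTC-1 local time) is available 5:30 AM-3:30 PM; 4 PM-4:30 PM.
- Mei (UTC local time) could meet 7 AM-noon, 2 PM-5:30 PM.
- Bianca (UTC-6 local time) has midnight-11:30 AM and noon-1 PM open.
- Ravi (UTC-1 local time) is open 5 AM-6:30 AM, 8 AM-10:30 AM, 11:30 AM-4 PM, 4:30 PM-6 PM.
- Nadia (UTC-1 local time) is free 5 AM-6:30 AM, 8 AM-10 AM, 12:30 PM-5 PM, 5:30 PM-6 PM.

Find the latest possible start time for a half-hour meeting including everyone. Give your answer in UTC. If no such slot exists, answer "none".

16:00

Yuki in UTC: 06:30-16:30, 17:00-17:30 (add 1h to convert from UTC-1).
Mei in UTC: 07:00-12:00, 14:00-17:30.
Bianca in UTC: 06:00-17:30, 18:00-19:00 (add 6h to convert from UTC-6).
Ravi in UTC: 06:00-07:30, 09:00-11:30, 12:30-17:00, 17:30-19:00 (add 1h to convert from UTC-1).
Nadia in UTC: 06:00-07:30, 09:00-11:00, 13:30-18:00, 18:30-19:00 (add 1h to convert from UTC-1).
Yuki ∩ Mei: 07:00-12:00, 14:00-16:30, 17:00-17:30.
Yuki ∩ Mei ∩ Bianca: 07:00-12:00, 14:00-16:30, 17:00-17:30.
Yuki ∩ Mei ∩ Bianca ∩ Ravi: 07:00-07:30, 09:00-11:30, 14:00-16:30.
Yuki ∩ Mei ∩ Bianca ∩ Ravi ∩ Nadia: 07:00-07:30, 09:00-11:00, 14:00-16:30.
The last common window of at least 30 minutes is 14:00-16:30; a 30-minute meeting can start as late as 16:00 and still end by 16:30.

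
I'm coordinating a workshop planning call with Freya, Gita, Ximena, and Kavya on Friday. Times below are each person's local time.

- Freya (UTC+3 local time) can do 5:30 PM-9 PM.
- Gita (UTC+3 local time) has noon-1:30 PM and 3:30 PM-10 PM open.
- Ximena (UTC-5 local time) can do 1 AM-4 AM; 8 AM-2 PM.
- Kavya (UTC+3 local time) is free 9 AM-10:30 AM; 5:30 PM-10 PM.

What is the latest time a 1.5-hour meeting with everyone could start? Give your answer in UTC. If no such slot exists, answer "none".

16:30

Freya in UTC: 14:30-18:00 (subtract 3h to convert from UTC+3).
Gita in UTC: 09:00-10:30, 12:30-19:00 (subtract 3h to convert from UTC+3).
Ximena in UTC: 06:00-09:00, 13:00-19:00 (add 5h to convert from UTC-5).
Kavya in UTC: 06:00-07:30, 14:30-19:00 (subtract 3h to convert from UTC+3).
Freya ∩ Gita: 14:30-18:00.
Freya ∩ Gita ∩ Ximena: 14:30-18:00.
Freya ∩ Gita ∩ Ximena ∩ Kavya: 14:30-18:00.
The last common window of at least 90 minutes is 14:30-18:00; a 90-minute meeting can start as late as 16:30 and still end by 18:00.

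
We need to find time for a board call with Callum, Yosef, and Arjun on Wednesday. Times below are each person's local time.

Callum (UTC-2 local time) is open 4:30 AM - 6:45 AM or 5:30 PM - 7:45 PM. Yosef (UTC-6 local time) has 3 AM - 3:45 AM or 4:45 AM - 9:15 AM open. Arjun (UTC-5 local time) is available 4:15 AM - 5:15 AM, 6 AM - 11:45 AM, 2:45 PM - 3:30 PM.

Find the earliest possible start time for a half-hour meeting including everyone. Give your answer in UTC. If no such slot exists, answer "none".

none

Callum in UTC: 06:30-08:45, 19:30-21:45 (add 2h to convert from UTC-2).
Yosef in UTC: 09:00-09:45, 10:45-15:15 (add 6h to convert from UTC-6).
Arjun in UTC: 09:15-10:15, 11:00-16:45, 19:45-20:30 (add 5h to convert from UTC-5).
Callum ∩ Yosef: ∅.
Callum ∩ Yosef ∩ Arjun: ∅.
There is no time when everyone is free.
No common window is at least 30 minutes long.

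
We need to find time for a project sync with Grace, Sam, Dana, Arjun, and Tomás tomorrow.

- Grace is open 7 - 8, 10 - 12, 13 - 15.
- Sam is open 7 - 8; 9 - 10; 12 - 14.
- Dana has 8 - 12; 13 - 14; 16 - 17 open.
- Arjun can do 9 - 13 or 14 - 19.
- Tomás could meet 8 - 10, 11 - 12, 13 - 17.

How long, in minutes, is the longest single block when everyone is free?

0

Grace ∩ Sam: 07:00-08:00, 13:00-14:00.
Grace ∩ Sam ∩ Dana: 13:00-14:00.
Grace ∩ Sam ∩ Dana ∩ Arjun: ∅.
Grace ∩ Sam ∩ Dana ∩ Arjun ∩ Tomás: ∅.
There is no time when everyone is free.
No common window exists, so the longest block is 0 minutes.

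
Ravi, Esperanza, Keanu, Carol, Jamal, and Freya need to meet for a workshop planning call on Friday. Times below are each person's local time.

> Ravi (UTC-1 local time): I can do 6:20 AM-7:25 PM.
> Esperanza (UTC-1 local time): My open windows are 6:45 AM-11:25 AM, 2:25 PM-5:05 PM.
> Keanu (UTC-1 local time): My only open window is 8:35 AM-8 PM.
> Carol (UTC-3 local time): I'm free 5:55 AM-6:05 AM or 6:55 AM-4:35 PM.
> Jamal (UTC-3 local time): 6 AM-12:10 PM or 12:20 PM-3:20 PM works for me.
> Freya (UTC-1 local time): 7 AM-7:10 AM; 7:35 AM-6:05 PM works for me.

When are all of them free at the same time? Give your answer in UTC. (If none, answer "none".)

Ravi in UTC: 07:20-20:25 (add 1h to convert from UTC-1).
Esperanza in UTC: 07:45-12:25, 15:25-18:05 (add 1h to convert from UTC-1).
Keanu in UTC: 09:35-21:00 (add 1h to convert from UTC-1).
Carol in UTC: 08:55-09:05, 09:55-19:35 (add 3h to convert from UTC-3).
Jamal in UTC: 09:00-15:10, 15:20-18:20 (add 3h to convert from UTC-3).
Freya in UTC: 08:00-08:10, 08:35-19:05 (add 1h to convert from UTC-1).
Ravi ∩ Esperanza: 07:45-12:25, 15:25-18:05.
Ravi ∩ Esperanza ∩ Keanu: 09:35-12:25, 15:25-18:05.
Ravi ∩ Esperanza ∩ Keanu ∩ Carol: 09:55-12:25, 15:25-18:05.
Ravi ∩ Esperanza ∩ Keanu ∩ Carol ∩ Jamal: 09:55-12:25, 15:25-18:05.
Ravi ∩ Esperanza ∩ Keanu ∩ Carol ∩ Jamal ∩ Freya: 09:55-12:25, 15:25-18:05.
Those are the intersection windows.

09:55-12:25, 15:25-18:05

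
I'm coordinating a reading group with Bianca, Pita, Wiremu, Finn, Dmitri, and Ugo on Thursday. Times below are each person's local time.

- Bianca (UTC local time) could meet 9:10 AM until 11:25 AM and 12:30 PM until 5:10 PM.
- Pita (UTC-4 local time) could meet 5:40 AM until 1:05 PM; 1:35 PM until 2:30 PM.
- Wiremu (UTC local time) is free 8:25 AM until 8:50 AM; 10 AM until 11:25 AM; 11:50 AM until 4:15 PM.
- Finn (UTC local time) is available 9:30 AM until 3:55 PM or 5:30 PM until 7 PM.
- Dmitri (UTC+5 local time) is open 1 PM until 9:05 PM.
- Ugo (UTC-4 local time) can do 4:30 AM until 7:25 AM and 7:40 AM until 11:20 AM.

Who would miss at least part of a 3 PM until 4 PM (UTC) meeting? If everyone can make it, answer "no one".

Bianca in UTC: 09:10-11:25, 12:30-17:10.
Pita in UTC: 09:40-17:05, 17:35-18:30 (add 4h to convert from UTC-4).
Wiremu in UTC: 08:25-08:50, 10:00-11:25, 11:50-16:15.
Finn in UTC: 09:30-15:55, 17:30-19:00.
Dmitri in UTC: 08:00-16:05 (subtract 5h to convert from UTC+5).
Ugo in UTC: 08:30-11:25, 11:40-15:20 (add 4h to convert from UTC-4).
Bianca: free for 15:00-16:00. Pita: free for 15:00-16:00. Wiremu: free for 15:00-16:00. Finn: not fully free for 15:00-16:00. Dmitri: free for 15:00-16:00. Ugo: not fully free for 15:00-16:00.

Finn, Ugo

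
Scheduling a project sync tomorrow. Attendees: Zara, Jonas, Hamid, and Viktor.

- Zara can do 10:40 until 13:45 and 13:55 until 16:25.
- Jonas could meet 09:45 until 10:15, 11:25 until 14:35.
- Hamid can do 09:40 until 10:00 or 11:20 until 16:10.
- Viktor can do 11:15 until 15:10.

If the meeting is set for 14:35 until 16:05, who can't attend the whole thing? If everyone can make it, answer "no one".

Zara: free for 14:35-16:05. Jonas: not fully free for 14:35-16:05. Hamid: free for 14:35-16:05. Viktor: not fully free for 14:35-16:05.

Jonas, Viktor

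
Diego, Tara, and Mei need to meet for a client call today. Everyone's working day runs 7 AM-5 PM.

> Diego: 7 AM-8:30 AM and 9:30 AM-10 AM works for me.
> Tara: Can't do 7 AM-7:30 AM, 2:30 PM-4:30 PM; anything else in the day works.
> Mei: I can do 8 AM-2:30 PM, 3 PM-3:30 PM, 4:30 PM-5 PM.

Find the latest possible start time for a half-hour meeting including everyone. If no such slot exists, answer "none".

Diego free: 07:00-08:30, 09:30-10:00.
Tara free: 07:30-14:30, 16:30-17:00 (invert busy blocks within the working day).
Mei free: 08:00-14:30, 15:00-15:30, 16:30-17:00.
Diego ∩ Tara: 07:30-08:30, 09:30-10:00.
Diego ∩ Tara ∩ Mei: 08:00-08:30, 09:30-10:00.
The last common window of at least 30 minutes is 09:30-10:00; a 30-minute meeting can start as late as 09:30 and still end by 10:00.

09:30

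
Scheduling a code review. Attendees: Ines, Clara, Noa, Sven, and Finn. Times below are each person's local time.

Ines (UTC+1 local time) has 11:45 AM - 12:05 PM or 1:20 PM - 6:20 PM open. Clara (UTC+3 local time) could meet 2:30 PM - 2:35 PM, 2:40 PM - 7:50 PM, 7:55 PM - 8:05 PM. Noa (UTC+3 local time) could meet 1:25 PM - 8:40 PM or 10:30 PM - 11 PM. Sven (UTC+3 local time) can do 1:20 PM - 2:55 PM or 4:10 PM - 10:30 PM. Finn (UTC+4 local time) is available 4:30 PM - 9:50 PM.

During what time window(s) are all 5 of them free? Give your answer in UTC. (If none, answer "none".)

13:10-16:50, 16:55-17:05

Ines in UTC: 10:45-11:05, 12:20-17:20 (subtract 1h to convert from UTC+1).
Clara in UTC: 11:30-11:35, 11:40-16:50, 16:55-17:05 (subtract 3h to convert from UTC+3).
Noa in UTC: 10:25-17:40, 19:30-20:00 (subtract 3h to convert from UTC+3).
Sven in UTC: 10:20-11:55, 13:10-19:30 (subtract 3h to convert from UTC+3).
Finn in UTC: 12:30-17:50 (subtract 4h to convert from UTC+4).
Ines ∩ Clara: 12:20-16:50, 16:55-17:05.
Ines ∩ Clara ∩ Noa: 12:20-16:50, 16:55-17:05.
Ines ∩ Clara ∩ Noa ∩ Sven: 13:10-16:50, 16:55-17:05.
Ines ∩ Clara ∩ Noa ∩ Sven ∩ Finn: 13:10-16:50, 16:55-17:05.
So the common availability across everyone is 13:10-16:50, 16:55-17:05.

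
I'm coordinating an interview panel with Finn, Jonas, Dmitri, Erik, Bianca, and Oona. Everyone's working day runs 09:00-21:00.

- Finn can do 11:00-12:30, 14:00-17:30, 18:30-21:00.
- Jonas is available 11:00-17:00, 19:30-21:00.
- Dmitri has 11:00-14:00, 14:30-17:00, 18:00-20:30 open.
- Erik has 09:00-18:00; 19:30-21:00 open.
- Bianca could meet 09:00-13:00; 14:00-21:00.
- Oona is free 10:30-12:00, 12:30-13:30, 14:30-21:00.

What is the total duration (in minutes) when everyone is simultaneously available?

270

Finn ∩ Jonas: 11:00-12:30, 14:00-17:00, 19:30-21:00.
Finn ∩ Jonas ∩ Dmitri: 11:00-12:30, 14:30-17:00, 19:30-20:30.
Finn ∩ Jonas ∩ Dmitri ∩ Erik: 11:00-12:30, 14:30-17:00, 19:30-20:30.
Finn ∩ Jonas ∩ Dmitri ∩ Erik ∩ Bianca: 11:00-12:30, 14:30-17:00, 19:30-20:30.
Finn ∩ Jonas ∩ Dmitri ∩ Erik ∩ Bianca ∩ Oona: 11:00-12:00, 14:30-17:00, 19:30-20:30.
Those are the intersection windows.
Summing the common windows: 60 + 150 + 60 = 270 minutes.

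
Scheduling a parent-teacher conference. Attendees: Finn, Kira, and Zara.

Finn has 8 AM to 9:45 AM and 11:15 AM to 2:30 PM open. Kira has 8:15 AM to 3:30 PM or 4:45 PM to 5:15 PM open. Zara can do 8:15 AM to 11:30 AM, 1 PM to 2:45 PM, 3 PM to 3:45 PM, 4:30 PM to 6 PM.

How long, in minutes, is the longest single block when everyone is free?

Finn ∩ Kira: 08:15-09:45, 11:15-14:30.
Finn ∩ Kira ∩ Zara: 08:15-09:45, 11:15-11:30, 13:00-14:30.
Those are the intersection windows.
The longest is 08:15-09:45 at 90 minutes.

90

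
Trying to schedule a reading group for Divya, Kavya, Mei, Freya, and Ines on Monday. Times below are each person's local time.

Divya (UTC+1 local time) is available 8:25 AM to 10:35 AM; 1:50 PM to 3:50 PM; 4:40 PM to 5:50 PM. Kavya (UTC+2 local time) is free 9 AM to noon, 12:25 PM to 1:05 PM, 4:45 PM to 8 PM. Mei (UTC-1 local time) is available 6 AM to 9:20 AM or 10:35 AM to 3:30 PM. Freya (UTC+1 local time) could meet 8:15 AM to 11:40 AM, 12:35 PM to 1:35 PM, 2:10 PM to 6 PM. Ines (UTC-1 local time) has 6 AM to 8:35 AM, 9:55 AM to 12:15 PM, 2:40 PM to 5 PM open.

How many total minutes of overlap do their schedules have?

180

Divya in UTC: 07:25-09:35, 12:50-14:50, 15:40-16:50 (subtract 1h to convert from UTC+1).
Kavya in UTC: 07:00-10:00, 10:25-11:05, 14:45-18:00 (subtract 2h to convert from UTC+2).
Mei in UTC: 07:00-10:20, 11:35-16:30 (add 1h to convert from UTC-1).
Freya in UTC: 07:15-10:40, 11:35-12:35, 13:10-17:00 (subtract 1h to convert from UTC+1).
Ines in UTC: 07:00-09:35, 10:55-13:15, 15:40-18:00 (add 1h to convert from UTC-1).
Divya ∩ Kavya: 07:25-09:35, 14:45-14:50, 15:40-16:50.
Divya ∩ Kavya ∩ Mei: 07:25-09:35, 14:45-14:50, 15:40-16:30.
Divya ∩ Kavya ∩ Mei ∩ Freya: 07:25-09:35, 14:45-14:50, 15:40-16:30.
Divya ∩ Kavya ∩ Mei ∩ Freya ∩ Ines: 07:25-09:35, 15:40-16:30.
Summing the common windows: 130 + 50 = 180 minutes.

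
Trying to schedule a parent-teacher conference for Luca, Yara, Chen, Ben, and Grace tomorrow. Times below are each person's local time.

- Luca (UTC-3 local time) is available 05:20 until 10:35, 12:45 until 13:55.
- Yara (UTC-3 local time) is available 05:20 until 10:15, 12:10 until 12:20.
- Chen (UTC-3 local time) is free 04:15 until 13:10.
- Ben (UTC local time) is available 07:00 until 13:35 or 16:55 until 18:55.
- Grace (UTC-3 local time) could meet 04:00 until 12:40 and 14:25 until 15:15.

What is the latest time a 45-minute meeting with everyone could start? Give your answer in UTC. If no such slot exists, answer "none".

12:30

Luca in UTC: 08:20-13:35, 15:45-16:55 (add 3h to convert from UTC-3).
Yara in UTC: 08:20-13:15, 15:10-15:20 (add 3h to convert from UTC-3).
Chen in UTC: 07:15-16:10 (add 3h to convert from UTC-3).
Ben in UTC: 07:00-13:35, 16:55-18:55.
Grace in UTC: 07:00-15:40, 17:25-18:15 (add 3h to convert from UTC-3).
Luca ∩ Yara: 08:20-13:15.
Luca ∩ Yara ∩ Chen: 08:20-13:15.
Luca ∩ Yara ∩ Chen ∩ Ben: 08:20-13:15.
Luca ∩ Yara ∩ Chen ∩ Ben ∩ Grace: 08:20-13:15.
Those are the intersection windows.
The last common window of at least 45 minutes is 08:20-13:15; a 45-minute meeting can start as late as 12:30 and still end by 13:15.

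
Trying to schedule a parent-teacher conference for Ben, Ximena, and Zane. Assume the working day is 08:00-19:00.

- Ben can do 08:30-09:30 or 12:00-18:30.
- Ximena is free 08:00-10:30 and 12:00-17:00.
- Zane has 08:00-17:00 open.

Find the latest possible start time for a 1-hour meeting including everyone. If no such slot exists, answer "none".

Ben ∩ Ximena: 08:30-09:30, 12:00-17:00.
Ben ∩ Ximena ∩ Zane: 08:30-09:30, 12:00-17:00.
So the common availability across everyone is 08:30-09:30, 12:00-17:00.
The last common window of at least 60 minutes is 12:00-17:00; a 60-minute meeting can start as late as 16:00 and still end by 17:00.

16:00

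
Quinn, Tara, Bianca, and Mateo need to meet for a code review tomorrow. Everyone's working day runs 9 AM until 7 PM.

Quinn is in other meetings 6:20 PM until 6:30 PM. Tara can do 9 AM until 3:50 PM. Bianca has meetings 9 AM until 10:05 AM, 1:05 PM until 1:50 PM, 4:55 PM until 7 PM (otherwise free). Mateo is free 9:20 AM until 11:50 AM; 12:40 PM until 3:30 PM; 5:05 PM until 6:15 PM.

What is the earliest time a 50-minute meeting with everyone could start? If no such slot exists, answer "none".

10:05

Quinn free: 09:00-18:20, 18:30-19:00 (invert busy blocks within the working day).
Tara free: 09:00-15:50.
Bianca free: 10:05-13:05, 13:50-16:55 (invert busy blocks within the working day).
Mateo free: 09:20-11:50, 12:40-15:30, 17:05-18:15.
Quinn ∩ Tara: 09:00-15:50.
Quinn ∩ Tara ∩ Bianca: 10:05-13:05, 13:50-15:50.
Quinn ∩ Tara ∩ Bianca ∩ Mateo: 10:05-11:50, 12:40-13:05, 13:50-15:30.
The first common window of at least 50 minutes is 10:05-11:50, so the earliest start is 10:05.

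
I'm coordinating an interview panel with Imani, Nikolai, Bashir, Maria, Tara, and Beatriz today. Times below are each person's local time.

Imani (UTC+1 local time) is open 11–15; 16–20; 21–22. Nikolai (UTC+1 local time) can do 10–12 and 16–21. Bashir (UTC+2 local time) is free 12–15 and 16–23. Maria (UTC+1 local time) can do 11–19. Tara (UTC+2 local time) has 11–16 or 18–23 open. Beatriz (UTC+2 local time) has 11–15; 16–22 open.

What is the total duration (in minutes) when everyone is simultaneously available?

180

Imani in UTC: 10:00-14:00, 15:00-19:00, 20:00-21:00 (subtract 1h to convert from UTC+1).
Nikolai in UTC: 09:00-11:00, 15:00-20:00 (subtract 1h to convert from UTC+1).
Bashir in UTC: 10:00-13:00, 14:00-21:00 (subtract 2h to convert from UTC+2).
Maria in UTC: 10:00-18:00 (subtract 1h to convert from UTC+1).
Tara in UTC: 09:00-14:00, 16:00-21:00 (subtract 2h to convert from UTC+2).
Beatriz in UTC: 09:00-13:00, 14:00-20:00 (subtract 2h to convert from UTC+2).
Imani ∩ Nikolai: 10:00-11:00, 15:00-19:00.
Imani ∩ Nikolai ∩ Bashir: 10:00-11:00, 15:00-19:00.
Imani ∩ Nikolai ∩ Bashir ∩ Maria: 10:00-11:00, 15:00-18:00.
Imani ∩ Nikolai ∩ Bashir ∩ Maria ∩ Tara: 10:00-11:00, 16:00-18:00.
Imani ∩ Nikolai ∩ Bashir ∩ Maria ∩ Tara ∩ Beatriz: 10:00-11:00, 16:00-18:00.
Those are the intersection windows.
Summing the common windows: 60 + 120 = 180 minutes.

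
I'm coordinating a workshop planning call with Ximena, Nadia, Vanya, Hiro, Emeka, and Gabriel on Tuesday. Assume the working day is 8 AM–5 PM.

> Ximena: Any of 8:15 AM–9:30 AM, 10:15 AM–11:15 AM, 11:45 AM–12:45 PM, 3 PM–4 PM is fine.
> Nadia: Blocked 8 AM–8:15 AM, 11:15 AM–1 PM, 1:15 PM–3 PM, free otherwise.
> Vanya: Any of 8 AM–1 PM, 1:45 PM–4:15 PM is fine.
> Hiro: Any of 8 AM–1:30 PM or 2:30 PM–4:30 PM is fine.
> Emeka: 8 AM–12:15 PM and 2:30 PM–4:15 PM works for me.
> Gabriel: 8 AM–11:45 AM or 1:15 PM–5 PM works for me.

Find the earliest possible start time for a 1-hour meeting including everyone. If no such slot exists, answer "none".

08:15

Ximena free: 08:15-09:30, 10:15-11:15, 11:45-12:45, 15:00-16:00.
Nadia free: 08:15-11:15, 13:00-13:15, 15:00-17:00 (invert busy blocks within the working day).
Vanya free: 08:00-13:00, 13:45-16:15.
Hiro free: 08:00-13:30, 14:30-16:30.
Emeka free: 08:00-12:15, 14:30-16:15.
Gabriel free: 08:00-11:45, 13:15-17:00.
Ximena ∩ Nadia: 08:15-09:30, 10:15-11:15, 15:00-16:00.
Ximena ∩ Nadia ∩ Vanya: 08:15-09:30, 10:15-11:15, 15:00-16:00.
Ximena ∩ Nadia ∩ Vanya ∩ Hiro: 08:15-09:30, 10:15-11:15, 15:00-16:00.
Ximena ∩ Nadia ∩ Vanya ∩ Hiro ∩ Emeka: 08:15-09:30, 10:15-11:15, 15:00-16:00.
Ximena ∩ Nadia ∩ Vanya ∩ Hiro ∩ Emeka ∩ Gabriel: 08:15-09:30, 10:15-11:15, 15:00-16:00.
The first common window of at least 60 minutes is 08:15-09:30, so the earliest start is 08:15.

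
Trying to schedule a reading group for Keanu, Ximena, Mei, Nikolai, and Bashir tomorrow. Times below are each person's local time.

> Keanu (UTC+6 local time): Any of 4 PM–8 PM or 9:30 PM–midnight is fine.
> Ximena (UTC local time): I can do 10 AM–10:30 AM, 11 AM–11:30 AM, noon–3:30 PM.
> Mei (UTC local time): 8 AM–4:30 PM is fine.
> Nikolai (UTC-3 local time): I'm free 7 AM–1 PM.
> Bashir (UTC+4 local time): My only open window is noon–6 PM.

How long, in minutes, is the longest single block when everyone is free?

Keanu in UTC: 10:00-14:00, 15:30-18:00 (subtract 6h to convert from UTC+6).
Ximena in UTC: 10:00-10:30, 11:00-11:30, 12:00-15:30.
Mei in UTC: 08:00-16:30.
Nikolai in UTC: 10:00-16:00 (add 3h to convert from UTC-3).
Bashir in UTC: 08:00-14:00 (subtract 4h to convert from UTC+4).
Keanu ∩ Ximena: 10:00-10:30, 11:00-11:30, 12:00-14:00.
Keanu ∩ Ximena ∩ Mei: 10:00-10:30, 11:00-11:30, 12:00-14:00.
Keanu ∩ Ximena ∩ Mei ∩ Nikolai: 10:00-10:30, 11:00-11:30, 12:00-14:00.
Keanu ∩ Ximena ∩ Mei ∩ Nikolai ∩ Bashir: 10:00-10:30, 11:00-11:30, 12:00-14:00.
The longest is 12:00-14:00 at 120 minutes.

120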